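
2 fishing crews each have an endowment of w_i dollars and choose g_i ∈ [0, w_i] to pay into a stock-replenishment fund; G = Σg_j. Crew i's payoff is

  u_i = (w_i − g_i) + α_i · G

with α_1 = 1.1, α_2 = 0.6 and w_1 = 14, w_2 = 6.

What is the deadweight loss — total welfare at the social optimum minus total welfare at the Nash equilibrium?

∂u_i/∂g_i = α_i − 1, so crew i contributes w_i if α_i > 1, else 0.
α_i > 1 for i ∈ {1}; NE contributions (14, 0), G = 14.
W^NE = Σw_i − G^NE + (Σα_i)·G^NE = 20 + 0.7·14 = 29.8.
Planner: ∂(Σu_j)/∂g_i = Σα_j − 1 = 0.7 > 0, so everyone contributes w_i; G^SO = 20, W^SO = 20 + 0.7·20 = 34.
Deadweight loss = 4.2.

4.2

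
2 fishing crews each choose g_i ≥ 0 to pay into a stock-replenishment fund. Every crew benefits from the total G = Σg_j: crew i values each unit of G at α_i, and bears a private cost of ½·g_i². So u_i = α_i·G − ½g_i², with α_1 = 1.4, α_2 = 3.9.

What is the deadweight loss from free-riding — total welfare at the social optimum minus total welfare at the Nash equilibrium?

Crew i's FOC: ∂u_i/∂g_i = α_i − g_i = 0, so g_i* = α_i.
NE contributions = (1.4, 3.9); G = 5.3.
W^NE = (Σα)·G − ½Σα_i² = 5.3² − ½·17.17 = 19.505.
Planner sets g_i = Σα_j = 5.3 for every i, so G^SO = 2·5.3 = 10.6.
W^SO = (Σα)·G^SO − ½·2·(Σα)² = (2/2)·5.3² = 28.09.
Deadweight loss = W^SO − W^NE = 8.585.

8.585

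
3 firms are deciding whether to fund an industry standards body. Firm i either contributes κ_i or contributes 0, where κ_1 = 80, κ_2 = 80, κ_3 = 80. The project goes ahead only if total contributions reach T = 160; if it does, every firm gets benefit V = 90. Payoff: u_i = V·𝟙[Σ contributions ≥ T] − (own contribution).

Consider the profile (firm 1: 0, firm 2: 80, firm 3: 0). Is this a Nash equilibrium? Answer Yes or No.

No

Total = 80 < 160: not provided.
Firm 1 (pledges 0, payoff 0): pledging 80 → total 160, payoff 10. Profitable deviation.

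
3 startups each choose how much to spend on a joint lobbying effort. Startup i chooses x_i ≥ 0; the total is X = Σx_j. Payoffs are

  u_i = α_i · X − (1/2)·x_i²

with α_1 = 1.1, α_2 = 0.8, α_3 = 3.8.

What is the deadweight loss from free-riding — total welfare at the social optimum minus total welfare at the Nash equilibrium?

Startup i's FOC: ∂u_i/∂x_i = α_i − x_i = 0, so x_i* = α_i.
NE contributions = (1.1, 0.8, 3.8); X = 5.7.
W^NE = (Σα)·X − ½Σα_i² = 5.7² − ½·16.29 = 24.345.
Planner sets x_i = Σα_j = 5.7 for every i, so X^SO = 3·5.7 = 17.1.
W^SO = (Σα)·X^SO − ½·3·(Σα)² = (3/2)·5.7² = 48.735.
Deadweight loss = W^SO − W^NE = 24.39.

24.39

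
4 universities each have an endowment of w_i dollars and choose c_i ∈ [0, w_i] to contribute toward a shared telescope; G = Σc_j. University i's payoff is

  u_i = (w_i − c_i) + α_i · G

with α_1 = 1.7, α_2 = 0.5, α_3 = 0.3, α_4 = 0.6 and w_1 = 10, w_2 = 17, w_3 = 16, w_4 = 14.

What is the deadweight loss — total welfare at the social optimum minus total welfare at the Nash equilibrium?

∂u_i/∂c_i = α_i − 1, so university i contributes w_i if α_i > 1, else 0.
α_i > 1 for i ∈ {1}; NE contributions (10, 0, 0, 0), G = 10.
W^NE = Σw_i − G^NE + (Σα_i)·G^NE = 57 + 2.1·10 = 78.
Planner: ∂(Σu_j)/∂c_i = Σα_j − 1 = 2.1 > 0, so everyone contributes w_i; G^SO = 57, W^SO = 57 + 2.1·57 = 176.7.
Deadweight loss = 98.7.

98.7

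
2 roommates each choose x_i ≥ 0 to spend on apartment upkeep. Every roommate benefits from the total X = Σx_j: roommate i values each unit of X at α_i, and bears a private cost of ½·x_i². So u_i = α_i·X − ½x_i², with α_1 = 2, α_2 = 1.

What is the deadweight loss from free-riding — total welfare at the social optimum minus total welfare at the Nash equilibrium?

Roommate i's FOC: ∂u_i/∂x_i = α_i − x_i = 0, so x_i* = α_i.
NE contributions = (2, 1); X = 3.
W^NE = (Σα)·X − ½Σα_i² = 3² − ½·5 = 6.5.
Planner sets x_i = Σα_j = 3 for every i, so X^SO = 2·3 = 6.
W^SO = (Σα)·X^SO − ½·2·(Σα)² = (2/2)·3² = 9.
Deadweight loss = W^SO − W^NE = 2.5.

2.5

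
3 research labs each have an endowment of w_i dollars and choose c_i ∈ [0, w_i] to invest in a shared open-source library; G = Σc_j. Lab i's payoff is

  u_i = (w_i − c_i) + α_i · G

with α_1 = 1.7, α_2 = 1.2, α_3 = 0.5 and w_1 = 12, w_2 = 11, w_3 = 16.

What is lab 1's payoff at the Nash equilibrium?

∂u_i/∂c_i = α_i − 1, so lab i contributes w_i if α_i > 1, else 0.
α_i > 1 for i ∈ {1, 2}; NE contributions (12, 11, 0), G = 23.
u_1 = (12 − 12) + 1.7·23 = 39.1.

39.1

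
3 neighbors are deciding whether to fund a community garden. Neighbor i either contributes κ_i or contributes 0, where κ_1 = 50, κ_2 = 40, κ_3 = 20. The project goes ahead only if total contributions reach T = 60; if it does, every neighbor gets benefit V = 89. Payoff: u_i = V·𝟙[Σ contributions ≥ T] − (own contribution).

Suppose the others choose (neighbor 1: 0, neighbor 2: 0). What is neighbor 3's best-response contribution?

Others' total = 0. Even contributing 20 gives 20 < 60: no benefit either way.
Best response: 0.

0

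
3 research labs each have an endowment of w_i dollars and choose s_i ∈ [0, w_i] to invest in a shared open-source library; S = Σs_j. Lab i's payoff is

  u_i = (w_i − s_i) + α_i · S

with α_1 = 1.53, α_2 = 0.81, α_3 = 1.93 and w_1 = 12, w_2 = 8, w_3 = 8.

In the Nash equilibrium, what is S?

20

∂u_i/∂s_i = α_i − 1, so lab i contributes w_i if α_i > 1, else 0.
α_i > 1 for i ∈ {1, 3}; NE contributions (12, 0, 8), S = 20.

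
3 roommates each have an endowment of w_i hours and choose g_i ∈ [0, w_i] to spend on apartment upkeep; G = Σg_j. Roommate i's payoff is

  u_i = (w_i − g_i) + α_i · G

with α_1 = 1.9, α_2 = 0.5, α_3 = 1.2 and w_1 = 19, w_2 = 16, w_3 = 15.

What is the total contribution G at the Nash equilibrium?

∂u_i/∂g_i = α_i − 1, so roommate i contributes w_i if α_i > 1, else 0.
α_i > 1 for i ∈ {1, 3}; NE contributions (19, 0, 15), G = 34.

34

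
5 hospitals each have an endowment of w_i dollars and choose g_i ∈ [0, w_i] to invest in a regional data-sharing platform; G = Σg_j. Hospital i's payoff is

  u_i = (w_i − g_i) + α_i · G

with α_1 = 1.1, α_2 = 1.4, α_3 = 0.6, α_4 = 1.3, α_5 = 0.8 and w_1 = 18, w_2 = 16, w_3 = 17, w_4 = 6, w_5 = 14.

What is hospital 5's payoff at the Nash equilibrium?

∂u_i/∂g_i = α_i − 1, so hospital i contributes w_i if α_i > 1, else 0.
α_i > 1 for i ∈ {1, 2, 4}; NE contributions (18, 16, 0, 6, 0), G = 40.
u_5 = (14 − 0) + 0.8·40 = 46.

46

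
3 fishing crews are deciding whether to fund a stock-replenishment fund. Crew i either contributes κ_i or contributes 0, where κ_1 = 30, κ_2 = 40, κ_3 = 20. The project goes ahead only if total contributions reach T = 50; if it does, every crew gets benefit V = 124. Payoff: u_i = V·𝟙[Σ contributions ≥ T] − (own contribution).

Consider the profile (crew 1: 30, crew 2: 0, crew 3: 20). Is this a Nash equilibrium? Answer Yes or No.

Total = 50 ≥ 50: provided.
Crew 1 (pledges 30, payoff 94): dropping to 0 → total 20, payoff 0. No gain.
Crew 2 (pledges 0, payoff 124): pledging 40 → total 90, payoff 84. No gain.
Crew 3 (pledges 20, payoff 104): dropping to 0 → total 30, payoff 0. No gain.

Yes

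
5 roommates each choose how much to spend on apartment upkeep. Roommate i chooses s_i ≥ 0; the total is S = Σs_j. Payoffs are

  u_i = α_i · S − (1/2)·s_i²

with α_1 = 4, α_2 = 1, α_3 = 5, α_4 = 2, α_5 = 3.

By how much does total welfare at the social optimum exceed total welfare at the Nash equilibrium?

Roommate i's FOC: ∂u_i/∂s_i = α_i − s_i = 0, so s_i* = α_i.
NE contributions = (4, 1, 5, 2, 3); S = 15.
W^NE = (Σα)·S − ½Σα_i² = 15² − ½·55 = 197.5.
Planner sets s_i = Σα_j = 15 for every i, so S^SO = 5·15 = 75.
W^SO = (Σα)·S^SO − ½·5·(Σα)² = (5/2)·15² = 562.5.
Deadweight loss = W^SO − W^NE = 365.

365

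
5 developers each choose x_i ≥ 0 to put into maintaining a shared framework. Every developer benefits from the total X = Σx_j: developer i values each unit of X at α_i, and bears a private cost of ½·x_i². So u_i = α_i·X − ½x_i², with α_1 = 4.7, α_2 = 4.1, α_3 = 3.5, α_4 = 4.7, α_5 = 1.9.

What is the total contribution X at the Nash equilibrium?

18.9

Developer i's FOC: ∂u_i/∂x_i = α_i − x_i = 0, so x_i* = α_i.
NE contributions = (4.7, 4.1, 3.5, 4.7, 1.9); X = 18.9.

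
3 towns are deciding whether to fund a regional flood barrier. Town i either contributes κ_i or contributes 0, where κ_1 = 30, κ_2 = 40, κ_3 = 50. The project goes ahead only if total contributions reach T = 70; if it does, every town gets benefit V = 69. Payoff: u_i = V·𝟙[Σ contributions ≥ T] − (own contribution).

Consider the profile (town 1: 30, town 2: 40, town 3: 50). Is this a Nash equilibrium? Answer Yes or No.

No

Total = 120 ≥ 70: provided.
Town 1 (pledges 30, payoff 39): dropping to 0 → total 90, payoff 69. Profitable deviation.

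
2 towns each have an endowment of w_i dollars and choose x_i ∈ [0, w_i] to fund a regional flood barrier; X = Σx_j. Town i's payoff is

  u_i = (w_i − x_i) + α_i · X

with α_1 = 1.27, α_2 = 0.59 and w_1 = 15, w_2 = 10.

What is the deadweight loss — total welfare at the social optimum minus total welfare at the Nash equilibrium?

∂u_i/∂x_i = α_i − 1, so town i contributes w_i if α_i > 1, else 0.
α_i > 1 for i ∈ {1}; NE contributions (15, 0), X = 15.
W^NE = Σw_i − X^NE + (Σα_i)·X^NE = 25 + 0.86·15 = 37.9.
Planner: ∂(Σu_j)/∂x_i = Σα_j − 1 = 0.86 > 0, so everyone contributes w_i; X^SO = 25, W^SO = 25 + 0.86·25 = 46.5.
Deadweight loss = 8.6.

8.6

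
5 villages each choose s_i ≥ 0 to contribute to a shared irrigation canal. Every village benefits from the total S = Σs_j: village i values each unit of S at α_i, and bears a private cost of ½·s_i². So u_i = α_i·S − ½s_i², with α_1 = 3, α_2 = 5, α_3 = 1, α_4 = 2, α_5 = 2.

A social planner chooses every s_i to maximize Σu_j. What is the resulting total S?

Planner FOC: ∂(Σu_j)/∂s_i = (Σα_j) − s_i = 0, so s_i^SO = Σα_j = 13 for every i; S^SO = 65.

65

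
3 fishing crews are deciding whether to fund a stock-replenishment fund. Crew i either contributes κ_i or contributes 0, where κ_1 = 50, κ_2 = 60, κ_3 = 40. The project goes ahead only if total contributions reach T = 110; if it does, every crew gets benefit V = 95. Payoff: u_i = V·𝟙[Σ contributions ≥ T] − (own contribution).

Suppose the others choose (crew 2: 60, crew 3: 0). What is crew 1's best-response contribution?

Others' total = 60. Contributing 50 brings total to 110 ≥ 110: gain V − κ_1 = 45.
Best response: 50.

50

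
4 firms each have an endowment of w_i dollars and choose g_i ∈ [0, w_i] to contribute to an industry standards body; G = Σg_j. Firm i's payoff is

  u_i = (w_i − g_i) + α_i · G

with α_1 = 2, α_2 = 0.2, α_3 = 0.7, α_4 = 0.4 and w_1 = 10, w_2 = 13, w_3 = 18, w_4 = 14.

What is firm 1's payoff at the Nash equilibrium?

20

∂u_i/∂g_i = α_i − 1, so firm i contributes w_i if α_i > 1, else 0.
α_i > 1 for i ∈ {1}; NE contributions (10, 0, 0, 0), G = 10.
u_1 = (10 − 10) + 2·10 = 20.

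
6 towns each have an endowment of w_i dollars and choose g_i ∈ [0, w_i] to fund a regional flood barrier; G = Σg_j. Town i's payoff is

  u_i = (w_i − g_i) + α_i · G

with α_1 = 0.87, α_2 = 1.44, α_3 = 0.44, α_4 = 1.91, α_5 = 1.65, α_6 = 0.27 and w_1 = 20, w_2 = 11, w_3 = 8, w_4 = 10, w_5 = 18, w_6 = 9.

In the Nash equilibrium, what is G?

∂u_i/∂g_i = α_i − 1, so town i contributes w_i if α_i > 1, else 0.
α_i > 1 for i ∈ {2, 4, 5}; NE contributions (0, 11, 0, 10, 18, 0), G = 39.

39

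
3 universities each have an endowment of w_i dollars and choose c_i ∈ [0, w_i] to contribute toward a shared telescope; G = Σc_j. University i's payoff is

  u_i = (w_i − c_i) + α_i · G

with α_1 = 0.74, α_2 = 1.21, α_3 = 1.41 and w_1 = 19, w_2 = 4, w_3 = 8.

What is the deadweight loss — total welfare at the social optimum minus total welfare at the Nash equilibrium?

∂u_i/∂c_i = α_i − 1, so university i contributes w_i if α_i > 1, else 0.
α_i > 1 for i ∈ {2, 3}; NE contributions (0, 4, 8), G = 12.
W^NE = Σw_i − G^NE + (Σα_i)·G^NE = 31 + 2.36·12 = 59.32.
Planner: ∂(Σu_j)/∂c_i = Σα_j − 1 = 2.36 > 0, so everyone contributes w_i; G^SO = 31, W^SO = 31 + 2.36·31 = 104.16.
Deadweight loss = 44.84.

44.84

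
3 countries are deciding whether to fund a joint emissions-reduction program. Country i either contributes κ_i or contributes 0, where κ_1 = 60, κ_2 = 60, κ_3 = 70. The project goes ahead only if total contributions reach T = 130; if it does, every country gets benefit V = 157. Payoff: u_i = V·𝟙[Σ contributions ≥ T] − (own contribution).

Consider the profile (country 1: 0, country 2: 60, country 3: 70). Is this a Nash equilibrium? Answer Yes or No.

Yes

Total = 130 ≥ 130: provided.
Country 1 (pledges 0, payoff 157): pledging 60 → total 190, payoff 97. No gain.
Country 2 (pledges 60, payoff 97): dropping to 0 → total 70, payoff 0. No gain.
Country 3 (pledges 70, payoff 87): dropping to 0 → total 60, payoff 0. No gain.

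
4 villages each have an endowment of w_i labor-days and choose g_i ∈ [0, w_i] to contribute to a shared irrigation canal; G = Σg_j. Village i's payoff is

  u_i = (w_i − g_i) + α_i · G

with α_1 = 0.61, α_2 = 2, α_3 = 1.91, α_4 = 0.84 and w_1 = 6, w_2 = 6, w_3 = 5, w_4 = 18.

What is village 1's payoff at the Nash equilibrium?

∂u_i/∂g_i = α_i − 1, so village i contributes w_i if α_i > 1, else 0.
α_i > 1 for i ∈ {2, 3}; NE contributions (0, 6, 5, 0), G = 11.
u_1 = (6 − 0) + 0.61·11 = 12.71.

12.71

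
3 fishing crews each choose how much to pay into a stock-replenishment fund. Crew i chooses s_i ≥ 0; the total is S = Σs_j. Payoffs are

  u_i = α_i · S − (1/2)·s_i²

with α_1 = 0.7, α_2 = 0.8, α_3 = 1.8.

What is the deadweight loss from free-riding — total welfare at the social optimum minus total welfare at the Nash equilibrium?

Crew i's FOC: ∂u_i/∂s_i = α_i − s_i = 0, so s_i* = α_i.
NE contributions = (0.7, 0.8, 1.8); S = 3.3.
W^NE = (Σα)·S − ½Σα_i² = 3.3² − ½·4.37 = 8.705.
Planner sets s_i = Σα_j = 3.3 for every i, so S^SO = 3·3.3 = 9.9.
W^SO = (Σα)·S^SO − ½·3·(Σα)² = (3/2)·3.3² = 16.335.
Deadweight loss = W^SO − W^NE = 7.63.

7.63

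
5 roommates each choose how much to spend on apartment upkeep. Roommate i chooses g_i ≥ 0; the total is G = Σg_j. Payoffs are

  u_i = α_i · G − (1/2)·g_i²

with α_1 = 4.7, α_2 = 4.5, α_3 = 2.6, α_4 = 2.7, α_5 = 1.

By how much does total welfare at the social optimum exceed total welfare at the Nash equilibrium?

Roommate i's FOC: ∂u_i/∂g_i = α_i − g_i = 0, so g_i* = α_i.
NE contributions = (4.7, 4.5, 2.6, 2.7, 1); G = 15.5.
W^NE = (Σα)·G − ½Σα_i² = 15.5² − ½·57.39 = 211.555.
Planner sets g_i = Σα_j = 15.5 for every i, so G^SO = 5·15.5 = 77.5.
W^SO = (Σα)·G^SO − ½·5·(Σα)² = (5/2)·15.5² = 600.625.
Deadweight loss = W^SO − W^NE = 389.07.

389.07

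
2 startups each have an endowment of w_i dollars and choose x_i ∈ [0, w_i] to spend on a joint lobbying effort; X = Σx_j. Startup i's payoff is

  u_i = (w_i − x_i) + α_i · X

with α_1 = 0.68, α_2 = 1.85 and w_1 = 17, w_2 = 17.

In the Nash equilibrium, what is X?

17

∂u_i/∂x_i = α_i − 1, so startup i contributes w_i if α_i > 1, else 0.
α_i > 1 for i ∈ {2}; NE contributions (0, 17), X = 17.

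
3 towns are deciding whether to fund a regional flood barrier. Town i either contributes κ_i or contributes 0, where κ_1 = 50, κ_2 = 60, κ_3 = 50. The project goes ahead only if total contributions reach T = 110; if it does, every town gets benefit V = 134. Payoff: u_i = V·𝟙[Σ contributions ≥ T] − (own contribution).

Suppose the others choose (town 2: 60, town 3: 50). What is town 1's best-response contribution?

0

Others' total = 110 ≥ 110; contributing adds cost 50 for no extra benefit.
Best response: 0.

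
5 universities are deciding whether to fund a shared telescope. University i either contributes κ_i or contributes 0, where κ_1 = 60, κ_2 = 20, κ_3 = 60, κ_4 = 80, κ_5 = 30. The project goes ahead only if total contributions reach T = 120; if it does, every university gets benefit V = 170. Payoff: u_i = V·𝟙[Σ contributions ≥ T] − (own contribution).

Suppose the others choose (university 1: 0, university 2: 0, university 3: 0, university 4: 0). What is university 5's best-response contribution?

Others' total = 0. Even contributing 30 gives 30 < 120: no benefit either way.
Best response: 0.

0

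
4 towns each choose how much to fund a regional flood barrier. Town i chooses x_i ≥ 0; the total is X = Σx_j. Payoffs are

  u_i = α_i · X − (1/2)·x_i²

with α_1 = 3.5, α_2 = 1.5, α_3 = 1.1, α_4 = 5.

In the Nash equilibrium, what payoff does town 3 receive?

Town i's FOC: ∂u_i/∂x_i = α_i − x_i = 0, so x_i* = α_i.
NE contributions = (3.5, 1.5, 1.1, 5); X = 11.1.
u_3 = α_3·X − ½·(x_3)² = 1.1·11.1 − ½·1.1² = 11.605.

11.605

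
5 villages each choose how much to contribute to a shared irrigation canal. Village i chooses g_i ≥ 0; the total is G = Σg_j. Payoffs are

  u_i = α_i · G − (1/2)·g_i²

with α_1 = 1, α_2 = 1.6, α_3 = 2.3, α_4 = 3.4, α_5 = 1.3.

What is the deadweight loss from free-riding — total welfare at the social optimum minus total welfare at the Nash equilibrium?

149.29

Village i's FOC: ∂u_i/∂g_i = α_i − g_i = 0, so g_i* = α_i.
NE contributions = (1, 1.6, 2.3, 3.4, 1.3); G = 9.6.
W^NE = (Σα)·G − ½Σα_i² = 9.6² − ½·22.1 = 81.11.
Planner sets g_i = Σα_j = 9.6 for every i, so G^SO = 5·9.6 = 48.
W^SO = (Σα)·G^SO − ½·5·(Σα)² = (5/2)·9.6² = 230.4.
Deadweight loss = W^SO − W^NE = 149.29.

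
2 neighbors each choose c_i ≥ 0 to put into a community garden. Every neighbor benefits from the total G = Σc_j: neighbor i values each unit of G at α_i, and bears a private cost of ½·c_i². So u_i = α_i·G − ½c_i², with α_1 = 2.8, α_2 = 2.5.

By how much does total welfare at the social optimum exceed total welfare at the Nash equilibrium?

Neighbor i's FOC: ∂u_i/∂c_i = α_i − c_i = 0, so c_i* = α_i.
NE contributions = (2.8, 2.5); G = 5.3.
W^NE = (Σα)·G − ½Σα_i² = 5.3² − ½·14.09 = 21.045.
Planner sets c_i = Σα_j = 5.3 for every i, so G^SO = 2·5.3 = 10.6.
W^SO = (Σα)·G^SO − ½·2·(Σα)² = (2/2)·5.3² = 28.09.
Deadweight loss = W^SO − W^NE = 7.045.

7.045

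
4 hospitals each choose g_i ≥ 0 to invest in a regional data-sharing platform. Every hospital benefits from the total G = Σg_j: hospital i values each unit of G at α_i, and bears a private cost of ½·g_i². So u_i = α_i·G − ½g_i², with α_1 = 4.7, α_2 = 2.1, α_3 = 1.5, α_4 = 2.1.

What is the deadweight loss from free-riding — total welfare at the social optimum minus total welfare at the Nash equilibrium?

Hospital i's FOC: ∂u_i/∂g_i = α_i − g_i = 0, so g_i* = α_i.
NE contributions = (4.7, 2.1, 1.5, 2.1); G = 10.4.
W^NE = (Σα)·G − ½Σα_i² = 10.4² − ½·33.16 = 91.58.
Planner sets g_i = Σα_j = 10.4 for every i, so G^SO = 4·10.4 = 41.6.
W^SO = (Σα)·G^SO − ½·4·(Σα)² = (4/2)·10.4² = 216.32.
Deadweight loss = W^SO − W^NE = 124.74.

124.74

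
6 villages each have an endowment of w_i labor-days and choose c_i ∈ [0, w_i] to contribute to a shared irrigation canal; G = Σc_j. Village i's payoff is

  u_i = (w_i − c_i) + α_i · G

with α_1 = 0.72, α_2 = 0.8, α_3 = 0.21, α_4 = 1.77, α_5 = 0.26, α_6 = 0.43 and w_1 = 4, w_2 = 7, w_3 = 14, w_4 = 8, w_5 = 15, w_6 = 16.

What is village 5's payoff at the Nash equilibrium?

17.08

∂u_i/∂c_i = α_i − 1, so village i contributes w_i if α_i > 1, else 0.
α_i > 1 for i ∈ {4}; NE contributions (0, 0, 0, 8, 0, 0), G = 8.
u_5 = (15 − 0) + 0.26·8 = 17.08.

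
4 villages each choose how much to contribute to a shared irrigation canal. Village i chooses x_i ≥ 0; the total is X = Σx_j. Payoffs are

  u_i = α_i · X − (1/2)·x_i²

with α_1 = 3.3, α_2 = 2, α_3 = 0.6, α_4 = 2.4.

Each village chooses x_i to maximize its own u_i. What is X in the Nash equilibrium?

8.3

Village i's FOC: ∂u_i/∂x_i = α_i − x_i = 0, so x_i* = α_i.
NE contributions = (3.3, 2, 0.6, 2.4); X = 8.3.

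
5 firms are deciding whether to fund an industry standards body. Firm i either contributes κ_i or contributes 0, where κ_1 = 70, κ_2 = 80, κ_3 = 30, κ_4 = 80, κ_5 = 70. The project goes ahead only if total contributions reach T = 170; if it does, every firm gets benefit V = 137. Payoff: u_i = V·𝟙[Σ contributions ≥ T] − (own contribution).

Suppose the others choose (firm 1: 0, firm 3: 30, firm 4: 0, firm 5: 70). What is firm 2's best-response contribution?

Others' total = 100. Contributing 80 brings total to 180 ≥ 170: gain V − κ_2 = 57.
Best response: 80.

80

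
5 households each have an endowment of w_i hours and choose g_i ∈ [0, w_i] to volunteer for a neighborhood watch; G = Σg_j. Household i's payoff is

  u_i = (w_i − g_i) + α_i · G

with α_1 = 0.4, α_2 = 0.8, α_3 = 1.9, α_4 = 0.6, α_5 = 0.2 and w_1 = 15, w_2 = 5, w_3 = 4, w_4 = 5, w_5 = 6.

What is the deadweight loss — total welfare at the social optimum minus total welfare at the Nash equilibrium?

∂u_i/∂g_i = α_i − 1, so household i contributes w_i if α_i > 1, else 0.
α_i > 1 for i ∈ {3}; NE contributions (0, 0, 4, 0, 0), G = 4.
W^NE = Σw_i − G^NE + (Σα_i)·G^NE = 35 + 2.9·4 = 46.6.
Planner: ∂(Σu_j)/∂g_i = Σα_j − 1 = 2.9 > 0, so everyone contributes w_i; G^SO = 35, W^SO = 35 + 2.9·35 = 136.5.
Deadweight loss = 89.9.

89.9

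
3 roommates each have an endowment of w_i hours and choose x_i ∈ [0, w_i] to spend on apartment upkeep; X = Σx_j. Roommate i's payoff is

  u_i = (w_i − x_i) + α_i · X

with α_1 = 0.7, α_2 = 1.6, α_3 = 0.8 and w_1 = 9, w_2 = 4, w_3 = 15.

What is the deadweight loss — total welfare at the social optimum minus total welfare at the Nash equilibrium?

50.4

∂u_i/∂x_i = α_i − 1, so roommate i contributes w_i if α_i > 1, else 0.
α_i > 1 for i ∈ {2}; NE contributions (0, 4, 0), X = 4.
W^NE = Σw_i − X^NE + (Σα_i)·X^NE = 28 + 2.1·4 = 36.4.
Planner: ∂(Σu_j)/∂x_i = Σα_j − 1 = 2.1 > 0, so everyone contributes w_i; X^SO = 28, W^SO = 28 + 2.1·28 = 86.8.
Deadweight loss = 50.4.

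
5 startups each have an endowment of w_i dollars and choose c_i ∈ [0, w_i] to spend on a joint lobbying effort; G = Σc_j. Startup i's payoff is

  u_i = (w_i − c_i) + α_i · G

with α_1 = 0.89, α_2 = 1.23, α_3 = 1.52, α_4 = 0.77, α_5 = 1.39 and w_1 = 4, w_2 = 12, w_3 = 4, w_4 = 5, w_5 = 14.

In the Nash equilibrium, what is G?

30

∂u_i/∂c_i = α_i − 1, so startup i contributes w_i if α_i > 1, else 0.
α_i > 1 for i ∈ {2, 3, 5}; NE contributions (0, 12, 4, 0, 14), G = 30.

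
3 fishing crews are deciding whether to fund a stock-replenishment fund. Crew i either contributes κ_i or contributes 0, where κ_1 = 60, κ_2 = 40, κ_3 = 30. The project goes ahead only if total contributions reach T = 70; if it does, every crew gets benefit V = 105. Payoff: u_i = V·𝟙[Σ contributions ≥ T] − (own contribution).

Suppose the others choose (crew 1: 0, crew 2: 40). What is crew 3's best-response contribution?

Others' total = 40. Contributing 30 brings total to 70 ≥ 70: gain V − κ_3 = 75.
Best response: 30.

30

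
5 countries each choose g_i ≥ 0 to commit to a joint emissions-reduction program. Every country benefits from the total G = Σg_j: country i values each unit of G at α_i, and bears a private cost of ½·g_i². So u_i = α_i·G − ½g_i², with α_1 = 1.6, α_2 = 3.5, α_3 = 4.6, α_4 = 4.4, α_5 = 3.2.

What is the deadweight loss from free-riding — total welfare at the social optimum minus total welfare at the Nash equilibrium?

481.72

Country i's FOC: ∂u_i/∂g_i = α_i − g_i = 0, so g_i* = α_i.
NE contributions = (1.6, 3.5, 4.6, 4.4, 3.2); G = 17.3.
W^NE = (Σα)·G − ½Σα_i² = 17.3² − ½·65.57 = 266.505.
Planner sets g_i = Σα_j = 17.3 for every i, so G^SO = 5·17.3 = 86.5.
W^SO = (Σα)·G^SO − ½·5·(Σα)² = (5/2)·17.3² = 748.225.
Deadweight loss = W^SO − W^NE = 481.72.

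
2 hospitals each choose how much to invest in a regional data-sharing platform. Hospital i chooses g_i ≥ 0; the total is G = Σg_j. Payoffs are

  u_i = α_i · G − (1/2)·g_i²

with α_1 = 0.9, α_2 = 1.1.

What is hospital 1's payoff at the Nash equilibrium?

Hospital i's FOC: ∂u_i/∂g_i = α_i − g_i = 0, so g_i* = α_i.
NE contributions = (0.9, 1.1); G = 2.
u_1 = α_1·G − ½·(g_1)² = 0.9·2 − ½·0.9² = 1.395.

1.395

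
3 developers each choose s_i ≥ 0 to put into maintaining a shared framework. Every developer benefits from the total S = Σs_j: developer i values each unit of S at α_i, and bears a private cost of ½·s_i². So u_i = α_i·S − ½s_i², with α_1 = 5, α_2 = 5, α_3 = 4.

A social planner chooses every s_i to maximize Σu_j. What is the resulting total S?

42

Planner FOC: ∂(Σu_j)/∂s_i = (Σα_j) − s_i = 0, so s_i^SO = Σα_j = 14 for every i; S^SO = 42.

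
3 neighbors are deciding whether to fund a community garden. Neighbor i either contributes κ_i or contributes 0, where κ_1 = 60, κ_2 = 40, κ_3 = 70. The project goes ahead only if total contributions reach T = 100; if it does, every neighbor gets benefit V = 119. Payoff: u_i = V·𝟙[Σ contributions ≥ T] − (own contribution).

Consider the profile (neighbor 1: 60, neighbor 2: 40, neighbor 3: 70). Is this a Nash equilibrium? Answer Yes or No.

No

Total = 170 ≥ 100: provided.
Neighbor 1 (pledges 60, payoff 59): dropping to 0 → total 110, payoff 119. Profitable deviation.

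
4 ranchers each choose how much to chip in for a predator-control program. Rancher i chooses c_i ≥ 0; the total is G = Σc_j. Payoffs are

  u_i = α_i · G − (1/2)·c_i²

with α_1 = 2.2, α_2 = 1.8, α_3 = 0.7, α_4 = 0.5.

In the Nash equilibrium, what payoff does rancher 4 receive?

2.475

Rancher i's FOC: ∂u_i/∂c_i = α_i − c_i = 0, so c_i* = α_i.
NE contributions = (2.2, 1.8, 0.7, 0.5); G = 5.2.
u_4 = α_4·G − ½·(c_4)² = 0.5·5.2 − ½·0.5² = 2.475.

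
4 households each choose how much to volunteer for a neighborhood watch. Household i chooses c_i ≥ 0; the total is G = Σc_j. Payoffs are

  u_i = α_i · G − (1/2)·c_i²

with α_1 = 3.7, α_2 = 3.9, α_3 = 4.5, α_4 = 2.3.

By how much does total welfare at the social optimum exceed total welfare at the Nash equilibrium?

234.58

Household i's FOC: ∂u_i/∂c_i = α_i − c_i = 0, so c_i* = α_i.
NE contributions = (3.7, 3.9, 4.5, 2.3); G = 14.4.
W^NE = (Σα)·G − ½Σα_i² = 14.4² − ½·54.44 = 180.14.
Planner sets c_i = Σα_j = 14.4 for every i, so G^SO = 4·14.4 = 57.6.
W^SO = (Σα)·G^SO − ½·4·(Σα)² = (4/2)·14.4² = 414.72.
Deadweight loss = W^SO − W^NE = 234.58.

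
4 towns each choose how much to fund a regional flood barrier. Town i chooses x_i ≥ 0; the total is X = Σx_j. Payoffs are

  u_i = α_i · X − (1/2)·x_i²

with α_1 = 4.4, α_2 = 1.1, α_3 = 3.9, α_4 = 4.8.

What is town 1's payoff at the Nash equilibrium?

52.8

Town i's FOC: ∂u_i/∂x_i = α_i − x_i = 0, so x_i* = α_i.
NE contributions = (4.4, 1.1, 3.9, 4.8); X = 14.2.
u_1 = α_1·X − ½·(x_1)² = 4.4·14.2 − ½·4.4² = 52.8.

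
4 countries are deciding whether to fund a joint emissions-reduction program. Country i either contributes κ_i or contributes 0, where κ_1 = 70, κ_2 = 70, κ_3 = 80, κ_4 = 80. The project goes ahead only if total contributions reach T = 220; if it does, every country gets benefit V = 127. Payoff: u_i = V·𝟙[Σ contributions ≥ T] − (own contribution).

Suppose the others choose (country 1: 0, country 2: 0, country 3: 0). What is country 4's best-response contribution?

Others' total = 0. Even contributing 80 gives 80 < 220: no benefit either way.
Best response: 0.

0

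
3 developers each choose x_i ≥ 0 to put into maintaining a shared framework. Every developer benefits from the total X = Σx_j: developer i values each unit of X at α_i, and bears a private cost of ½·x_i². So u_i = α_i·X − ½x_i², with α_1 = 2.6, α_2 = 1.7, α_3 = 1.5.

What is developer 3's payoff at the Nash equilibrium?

7.575

Developer i's FOC: ∂u_i/∂x_i = α_i − x_i = 0, so x_i* = α_i.
NE contributions = (2.6, 1.7, 1.5); X = 5.8.
u_3 = α_3·X − ½·(x_3)² = 1.5·5.8 − ½·1.5² = 7.575.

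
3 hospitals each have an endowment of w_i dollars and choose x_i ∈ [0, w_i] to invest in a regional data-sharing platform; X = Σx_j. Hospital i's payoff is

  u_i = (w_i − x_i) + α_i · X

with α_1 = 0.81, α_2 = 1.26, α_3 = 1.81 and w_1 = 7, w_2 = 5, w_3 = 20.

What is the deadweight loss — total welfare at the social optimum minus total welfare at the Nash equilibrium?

20.16

∂u_i/∂x_i = α_i − 1, so hospital i contributes w_i if α_i > 1, else 0.
α_i > 1 for i ∈ {2, 3}; NE contributions (0, 5, 20), X = 25.
W^NE = Σw_i − X^NE + (Σα_i)·X^NE = 32 + 2.88·25 = 104.
Planner: ∂(Σu_j)/∂x_i = Σα_j − 1 = 2.88 > 0, so everyone contributes w_i; X^SO = 32, W^SO = 32 + 2.88·32 = 124.16.
Deadweight loss = 20.16.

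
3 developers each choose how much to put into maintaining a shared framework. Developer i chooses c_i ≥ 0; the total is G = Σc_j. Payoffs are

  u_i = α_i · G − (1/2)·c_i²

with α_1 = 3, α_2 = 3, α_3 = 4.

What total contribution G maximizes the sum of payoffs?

Planner FOC: ∂(Σu_j)/∂c_i = (Σα_j) − c_i = 0, so c_i^SO = Σα_j = 10 for every i; G^SO = 30.

30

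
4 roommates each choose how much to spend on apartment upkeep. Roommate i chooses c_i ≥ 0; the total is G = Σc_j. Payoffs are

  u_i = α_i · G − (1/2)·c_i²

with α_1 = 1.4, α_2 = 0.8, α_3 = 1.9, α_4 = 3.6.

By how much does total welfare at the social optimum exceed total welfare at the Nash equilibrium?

68.875

Roommate i's FOC: ∂u_i/∂c_i = α_i − c_i = 0, so c_i* = α_i.
NE contributions = (1.4, 0.8, 1.9, 3.6); G = 7.7.
W^NE = (Σα)·G − ½Σα_i² = 7.7² − ½·19.17 = 49.705.
Planner sets c_i = Σα_j = 7.7 for every i, so G^SO = 4·7.7 = 30.8.
W^SO = (Σα)·G^SO − ½·4·(Σα)² = (4/2)·7.7² = 118.58.
Deadweight loss = W^SO − W^NE = 68.875.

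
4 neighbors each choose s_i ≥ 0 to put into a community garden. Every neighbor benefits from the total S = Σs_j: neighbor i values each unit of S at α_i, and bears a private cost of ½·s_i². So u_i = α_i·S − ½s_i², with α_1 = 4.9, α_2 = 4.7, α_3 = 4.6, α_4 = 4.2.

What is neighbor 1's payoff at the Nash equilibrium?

Neighbor i's FOC: ∂u_i/∂s_i = α_i − s_i = 0, so s_i* = α_i.
NE contributions = (4.9, 4.7, 4.6, 4.2); S = 18.4.
u_1 = α_1·S − ½·(s_1)² = 4.9·18.4 − ½·4.9² = 78.155.

78.155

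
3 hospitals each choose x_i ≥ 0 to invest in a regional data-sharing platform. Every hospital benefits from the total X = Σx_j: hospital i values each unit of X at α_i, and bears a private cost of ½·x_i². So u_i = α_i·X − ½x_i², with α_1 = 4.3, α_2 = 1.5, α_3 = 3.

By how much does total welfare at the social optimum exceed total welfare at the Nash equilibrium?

Hospital i's FOC: ∂u_i/∂x_i = α_i − x_i = 0, so x_i* = α_i.
NE contributions = (4.3, 1.5, 3); X = 8.8.
W^NE = (Σα)·X − ½Σα_i² = 8.8² − ½·29.74 = 62.57.
Planner sets x_i = Σα_j = 8.8 for every i, so X^SO = 3·8.8 = 26.4.
W^SO = (Σα)·X^SO − ½·3·(Σα)² = (3/2)·8.8² = 116.16.
Deadweight loss = W^SO − W^NE = 53.59.

53.59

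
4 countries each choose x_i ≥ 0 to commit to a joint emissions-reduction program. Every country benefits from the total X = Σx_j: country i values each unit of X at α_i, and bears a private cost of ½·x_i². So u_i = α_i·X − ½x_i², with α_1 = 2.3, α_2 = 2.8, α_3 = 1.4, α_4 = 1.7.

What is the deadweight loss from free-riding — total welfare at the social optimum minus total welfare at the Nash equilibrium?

76.23

Country i's FOC: ∂u_i/∂x_i = α_i − x_i = 0, so x_i* = α_i.
NE contributions = (2.3, 2.8, 1.4, 1.7); X = 8.2.
W^NE = (Σα)·X − ½Σα_i² = 8.2² − ½·17.98 = 58.25.
Planner sets x_i = Σα_j = 8.2 for every i, so X^SO = 4·8.2 = 32.8.
W^SO = (Σα)·X^SO − ½·4·(Σα)² = (4/2)·8.2² = 134.48.
Deadweight loss = W^SO − W^NE = 76.23.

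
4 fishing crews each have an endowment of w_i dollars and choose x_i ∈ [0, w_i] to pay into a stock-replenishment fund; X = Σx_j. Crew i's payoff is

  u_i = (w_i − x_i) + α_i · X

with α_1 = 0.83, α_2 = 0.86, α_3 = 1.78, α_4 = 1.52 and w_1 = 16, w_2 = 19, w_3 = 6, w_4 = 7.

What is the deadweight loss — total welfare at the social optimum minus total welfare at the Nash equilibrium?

∂u_i/∂x_i = α_i − 1, so crew i contributes w_i if α_i > 1, else 0.
α_i > 1 for i ∈ {3, 4}; NE contributions (0, 0, 6, 7), X = 13.
W^NE = Σw_i − X^NE + (Σα_i)·X^NE = 48 + 3.99·13 = 99.87.
Planner: ∂(Σu_j)/∂x_i = Σα_j − 1 = 3.99 > 0, so everyone contributes w_i; X^SO = 48, W^SO = 48 + 3.99·48 = 239.52.
Deadweight loss = 139.65.

139.65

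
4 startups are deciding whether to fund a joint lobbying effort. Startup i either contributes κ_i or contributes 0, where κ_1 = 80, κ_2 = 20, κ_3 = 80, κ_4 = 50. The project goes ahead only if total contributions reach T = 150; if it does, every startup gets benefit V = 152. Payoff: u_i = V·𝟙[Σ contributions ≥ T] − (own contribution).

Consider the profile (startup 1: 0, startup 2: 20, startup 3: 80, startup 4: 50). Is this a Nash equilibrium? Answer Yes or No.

Total = 150 ≥ 150: provided.
Startup 1 (pledges 0, payoff 152): pledging 80 → total 230, payoff 72. No gain.
Startup 2 (pledges 20, payoff 132): dropping to 0 → total 130, payoff 0. No gain.
Startup 3 (pledges 80, payoff 72): dropping to 0 → total 70, payoff 0. No gain.
Startup 4 (pledges 50, payoff 102): dropping to 0 → total 100, payoff 0. No gain.

Yes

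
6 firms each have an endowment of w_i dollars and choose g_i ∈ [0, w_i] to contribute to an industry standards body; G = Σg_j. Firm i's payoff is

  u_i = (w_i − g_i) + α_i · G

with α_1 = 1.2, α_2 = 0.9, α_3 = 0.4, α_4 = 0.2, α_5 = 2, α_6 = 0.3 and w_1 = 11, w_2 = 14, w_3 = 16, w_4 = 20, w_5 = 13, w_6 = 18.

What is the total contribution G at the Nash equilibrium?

∂u_i/∂g_i = α_i − 1, so firm i contributes w_i if α_i > 1, else 0.
α_i > 1 for i ∈ {1, 5}; NE contributions (11, 0, 0, 0, 13, 0), G = 24.

24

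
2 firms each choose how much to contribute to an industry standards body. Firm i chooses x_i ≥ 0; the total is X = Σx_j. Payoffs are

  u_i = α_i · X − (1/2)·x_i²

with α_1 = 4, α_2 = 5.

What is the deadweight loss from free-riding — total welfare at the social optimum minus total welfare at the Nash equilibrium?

Firm i's FOC: ∂u_i/∂x_i = α_i − x_i = 0, so x_i* = α_i.
NE contributions = (4, 5); X = 9.
W^NE = (Σα)·X − ½Σα_i² = 9² − ½·41 = 60.5.
Planner sets x_i = Σα_j = 9 for every i, so X^SO = 2·9 = 18.
W^SO = (Σα)·X^SO − ½·2·(Σα)² = (2/2)·9² = 81.
Deadweight loss = W^SO − W^NE = 20.5.

20.5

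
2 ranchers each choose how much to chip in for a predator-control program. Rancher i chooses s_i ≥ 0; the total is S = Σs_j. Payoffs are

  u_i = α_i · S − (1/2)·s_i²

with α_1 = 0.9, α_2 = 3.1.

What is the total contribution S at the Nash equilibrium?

Rancher i's FOC: ∂u_i/∂s_i = α_i − s_i = 0, so s_i* = α_i.
NE contributions = (0.9, 3.1); S = 4.

4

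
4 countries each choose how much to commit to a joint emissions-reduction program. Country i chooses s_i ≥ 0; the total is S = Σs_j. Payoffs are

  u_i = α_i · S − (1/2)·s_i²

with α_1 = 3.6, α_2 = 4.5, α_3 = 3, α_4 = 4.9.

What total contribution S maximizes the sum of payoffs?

64

Planner FOC: ∂(Σu_j)/∂s_i = (Σα_j) − s_i = 0, so s_i^SO = Σα_j = 16 for every i; S^SO = 64.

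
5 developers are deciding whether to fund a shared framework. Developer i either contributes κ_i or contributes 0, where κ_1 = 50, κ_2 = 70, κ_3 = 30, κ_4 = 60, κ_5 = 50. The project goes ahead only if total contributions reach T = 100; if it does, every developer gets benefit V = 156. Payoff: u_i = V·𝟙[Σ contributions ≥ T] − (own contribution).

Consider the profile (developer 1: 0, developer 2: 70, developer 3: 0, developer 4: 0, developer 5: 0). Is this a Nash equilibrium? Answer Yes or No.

Total = 70 < 100: not provided.
Developer 1 (pledges 0, payoff 0): pledging 50 → total 120, payoff 106. Profitable deviation.

No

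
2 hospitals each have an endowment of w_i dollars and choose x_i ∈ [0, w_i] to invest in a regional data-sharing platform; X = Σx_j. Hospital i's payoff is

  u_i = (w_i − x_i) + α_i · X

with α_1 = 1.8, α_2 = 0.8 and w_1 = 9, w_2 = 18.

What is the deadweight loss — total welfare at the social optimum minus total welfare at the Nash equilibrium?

∂u_i/∂x_i = α_i − 1, so hospital i contributes w_i if α_i > 1, else 0.
α_i > 1 for i ∈ {1}; NE contributions (9, 0), X = 9.
W^NE = Σw_i − X^NE + (Σα_i)·X^NE = 27 + 1.6·9 = 41.4.
Planner: ∂(Σu_j)/∂x_i = Σα_j − 1 = 1.6 > 0, so everyone contributes w_i; X^SO = 27, W^SO = 27 + 1.6·27 = 70.2.
Deadweight loss = 28.8.

28.8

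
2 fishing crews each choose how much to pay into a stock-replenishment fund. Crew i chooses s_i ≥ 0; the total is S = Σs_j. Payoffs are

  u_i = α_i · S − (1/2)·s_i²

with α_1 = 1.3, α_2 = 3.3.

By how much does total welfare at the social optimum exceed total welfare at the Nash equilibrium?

Crew i's FOC: ∂u_i/∂s_i = α_i − s_i = 0, so s_i* = α_i.
NE contributions = (1.3, 3.3); S = 4.6.
W^NE = (Σα)·S − ½Σα_i² = 4.6² − ½·12.58 = 14.87.
Planner sets s_i = Σα_j = 4.6 for every i, so S^SO = 2·4.6 = 9.2.
W^SO = (Σα)·S^SO − ½·2·(Σα)² = (2/2)·4.6² = 21.16.
Deadweight loss = W^SO − W^NE = 6.29.

6.29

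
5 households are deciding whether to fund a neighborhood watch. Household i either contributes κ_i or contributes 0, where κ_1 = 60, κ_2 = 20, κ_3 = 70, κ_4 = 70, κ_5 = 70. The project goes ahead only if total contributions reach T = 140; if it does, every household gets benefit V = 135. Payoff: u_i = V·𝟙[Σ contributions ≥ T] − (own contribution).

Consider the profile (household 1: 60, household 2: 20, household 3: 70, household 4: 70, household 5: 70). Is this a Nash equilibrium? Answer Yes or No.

Total = 290 ≥ 140: provided.
Household 1 (pledges 60, payoff 75): dropping to 0 → total 230, payoff 135. Profitable deviation.

No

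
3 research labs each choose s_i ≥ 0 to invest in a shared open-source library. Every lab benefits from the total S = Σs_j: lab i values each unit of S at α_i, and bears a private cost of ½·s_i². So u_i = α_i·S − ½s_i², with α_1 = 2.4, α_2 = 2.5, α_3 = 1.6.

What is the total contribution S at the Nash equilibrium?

6.5

Lab i's FOC: ∂u_i/∂s_i = α_i − s_i = 0, so s_i* = α_i.
NE contributions = (2.4, 2.5, 1.6); S = 6.5.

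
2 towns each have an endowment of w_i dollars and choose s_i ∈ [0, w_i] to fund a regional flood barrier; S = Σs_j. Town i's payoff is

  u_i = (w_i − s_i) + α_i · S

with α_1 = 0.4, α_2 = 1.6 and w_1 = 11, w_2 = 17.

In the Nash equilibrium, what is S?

∂u_i/∂s_i = α_i − 1, so town i contributes w_i if α_i > 1, else 0.
α_i > 1 for i ∈ {2}; NE contributions (0, 17), S = 17.

17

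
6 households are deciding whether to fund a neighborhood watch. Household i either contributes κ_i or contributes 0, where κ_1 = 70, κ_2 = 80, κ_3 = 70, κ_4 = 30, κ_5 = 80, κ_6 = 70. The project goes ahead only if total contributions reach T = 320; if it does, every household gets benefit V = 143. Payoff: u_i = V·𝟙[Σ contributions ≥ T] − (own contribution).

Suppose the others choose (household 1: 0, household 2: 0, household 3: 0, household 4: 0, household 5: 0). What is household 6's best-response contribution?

0

Others' total = 0. Even contributing 70 gives 70 < 320: no benefit either way.
Best response: 0.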